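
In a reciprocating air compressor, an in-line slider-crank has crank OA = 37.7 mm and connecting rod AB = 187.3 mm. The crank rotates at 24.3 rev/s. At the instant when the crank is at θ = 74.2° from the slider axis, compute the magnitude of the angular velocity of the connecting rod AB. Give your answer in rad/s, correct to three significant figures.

ω = 152.7 rad/s (converted from 24.3 rev/s).
The rod makes angle φ with the slider axis where L sinφ = r sinθ; differentiating, L cosφ·φ̇ = r ω cosθ.
L cosφ = √(L² − r² sin²θ) = 0.18375 m.
|ω_rod| = r ω |cosθ| / √(L² − r² sin²θ) = 0.0377·152.7·0.27228/0.18375 = 8.5292 rad/s.

8.53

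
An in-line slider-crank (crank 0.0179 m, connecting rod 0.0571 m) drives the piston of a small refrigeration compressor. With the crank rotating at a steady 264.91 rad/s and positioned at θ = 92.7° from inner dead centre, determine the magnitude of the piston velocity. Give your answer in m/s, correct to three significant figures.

ω = 264.9 rad/s
For an in-line slider-crank, x = r cosθ + √(L² − r² sin²θ), so v = −rω sinθ·[1 + r cosθ/√(L² − r² sin²θ)].
With r = 0.0179 m, L = 0.0571 m, θ = 92.7°: √(L² − r² sin²θ) = 0.054228 m.
v = −0.0179·264.9·0.99889·[1 + 0.0179·-0.04711/0.054228] = -4.663 m/s.
|v| = 4.663 m/s.

4.66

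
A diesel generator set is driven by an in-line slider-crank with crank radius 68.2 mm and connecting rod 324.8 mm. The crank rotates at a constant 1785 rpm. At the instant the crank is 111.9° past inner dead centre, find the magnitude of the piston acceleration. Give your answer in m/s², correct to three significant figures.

1250

ω = 2π·1785/60 = 186.9 rad/s
x(θ) = r cosθ + √(L² − r² sin²θ); with ω constant, a = ω²·d²x/dθ².
d²x/dθ² = −r cosθ − r²(cos2θ)/√u − r⁴ sin²2θ/(4u^{3/2}),  u = L² − r² sin²θ = 0.101491 m².
Substituting r = 0.0682 m, L = 0.3248 m, θ = 111.9°: d²x/dθ² = +0.035895 m.
a = ω²·d²x/dθ² = (186.9)²·(+0.035895) = +1254.2 m/s²;  |a| = 1254.2 m/s².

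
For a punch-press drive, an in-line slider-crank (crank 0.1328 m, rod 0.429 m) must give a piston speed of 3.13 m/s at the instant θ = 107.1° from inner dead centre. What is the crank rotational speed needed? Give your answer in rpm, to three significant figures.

For an in-line slider-crank, |v_piston| = rω|sinθ|·[1 + r cosθ/√(L² − r² sin²θ)].
With r = 0.1328 m, L = 0.429 m, θ = 107.1°: the bracketed kinematic factor |dx/dθ| = 0.11483 m.
ω = v/|dx/dθ| = 3.13/0.11483 = 27.257 rad/s.
N = 60ω/(2π) = 260.28 rpm.

260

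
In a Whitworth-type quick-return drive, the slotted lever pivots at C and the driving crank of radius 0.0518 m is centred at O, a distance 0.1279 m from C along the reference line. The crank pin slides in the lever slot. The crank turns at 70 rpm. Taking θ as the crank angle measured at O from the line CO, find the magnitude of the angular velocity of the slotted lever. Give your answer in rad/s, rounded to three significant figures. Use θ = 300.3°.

1.72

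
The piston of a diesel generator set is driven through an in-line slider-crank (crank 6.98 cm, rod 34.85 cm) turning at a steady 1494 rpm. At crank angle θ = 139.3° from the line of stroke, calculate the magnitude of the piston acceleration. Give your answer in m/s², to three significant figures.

1240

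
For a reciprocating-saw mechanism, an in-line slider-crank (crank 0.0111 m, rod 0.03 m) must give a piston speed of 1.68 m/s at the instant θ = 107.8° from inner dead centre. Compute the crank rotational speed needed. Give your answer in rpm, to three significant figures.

1730

For an in-line slider-crank, |v_piston| = rω|sinθ|·[1 + r cosθ/√(L² − r² sin²θ)].
With r = 0.0111 m, L = 0.03 m, θ = 107.8°: the bracketed kinematic factor |dx/dθ| = 0.0092914 m.
ω = v/|dx/dθ| = 1.68/0.0092914 = 180.81 rad/s.
N = 60ω/(2π) = 1726.6 rpm.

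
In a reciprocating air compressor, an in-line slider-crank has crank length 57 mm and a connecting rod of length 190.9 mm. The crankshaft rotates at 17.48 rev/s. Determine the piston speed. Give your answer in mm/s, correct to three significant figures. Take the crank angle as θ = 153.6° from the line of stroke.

2030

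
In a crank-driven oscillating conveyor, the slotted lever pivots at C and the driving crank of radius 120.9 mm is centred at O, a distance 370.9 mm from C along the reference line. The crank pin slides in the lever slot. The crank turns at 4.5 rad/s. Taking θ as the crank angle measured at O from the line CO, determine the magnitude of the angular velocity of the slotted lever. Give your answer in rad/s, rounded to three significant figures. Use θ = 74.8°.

0.675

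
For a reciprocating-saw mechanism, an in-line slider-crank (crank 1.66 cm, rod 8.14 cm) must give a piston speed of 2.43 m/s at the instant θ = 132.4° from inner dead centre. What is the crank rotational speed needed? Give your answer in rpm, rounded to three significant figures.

2200

For an in-line slider-crank, |v_piston| = rω|sinθ|·[1 + r cosθ/√(L² − r² sin²θ)].
With r = 0.0166 m, L = 0.0814 m, θ = 132.4°: the bracketed kinematic factor |dx/dθ| = 0.010553 m.
ω = v/|dx/dθ| = 2.43/0.010553 = 230.26 rad/s.
N = 60ω/(2π) = 2198.8 rpm.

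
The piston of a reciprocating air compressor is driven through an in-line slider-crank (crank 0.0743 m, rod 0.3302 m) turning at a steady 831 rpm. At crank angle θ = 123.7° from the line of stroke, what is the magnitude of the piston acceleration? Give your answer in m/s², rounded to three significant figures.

360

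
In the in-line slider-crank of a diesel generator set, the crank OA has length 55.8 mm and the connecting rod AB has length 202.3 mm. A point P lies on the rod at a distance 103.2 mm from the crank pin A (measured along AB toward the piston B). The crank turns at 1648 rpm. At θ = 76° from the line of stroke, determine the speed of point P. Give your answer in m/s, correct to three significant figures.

9.74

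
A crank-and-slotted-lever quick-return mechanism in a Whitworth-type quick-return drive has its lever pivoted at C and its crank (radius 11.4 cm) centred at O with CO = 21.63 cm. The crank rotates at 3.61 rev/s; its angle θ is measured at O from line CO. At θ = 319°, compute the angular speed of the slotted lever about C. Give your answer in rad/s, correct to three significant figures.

7.39

ω = 22.68 rad/s (from 3.61 rev/s).
Crank pin A relative to C: A = (d + r cosθ, r sinθ); lever angle φ = atan2(r sinθ, d + r cosθ).
Differentiating tanφ: φ̇ = rω(d cosθ + r)/(d² + r² + 2dr cosθ).
d² + r² + 2dr cosθ = |CA|² = 0.0970012 m²;  d cosθ + r = +0.27724 m.
|ω_lever| = |0.114·22.68·+0.27724| / 0.0970012 = 7.3905 rad/s.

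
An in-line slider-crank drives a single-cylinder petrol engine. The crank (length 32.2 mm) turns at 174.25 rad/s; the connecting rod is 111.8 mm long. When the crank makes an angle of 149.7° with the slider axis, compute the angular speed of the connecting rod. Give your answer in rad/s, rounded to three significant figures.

ω = 174.2 rad/s
The rod makes angle φ with the slider axis where L sinφ = r sinθ; differentiating, L cosφ·φ̇ = r ω cosθ.
L cosφ = √(L² − r² sin²θ) = 0.11061 m.
|ω_rod| = r ω |cosθ| / √(L² − r² sin²θ) = 0.0322·174.2·0.86340/0.11061 = 43.796 rad/s.

43.8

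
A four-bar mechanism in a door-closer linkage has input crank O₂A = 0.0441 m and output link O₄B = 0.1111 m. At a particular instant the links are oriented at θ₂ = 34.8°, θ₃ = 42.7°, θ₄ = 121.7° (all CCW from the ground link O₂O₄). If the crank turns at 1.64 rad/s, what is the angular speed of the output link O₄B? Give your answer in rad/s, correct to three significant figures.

0.0911

ω₂ = 1.64 rad/s
Differentiating the loop-closure r₂e^{iθ₂}+r₃e^{iθ₃}=r₁+r₄e^{iθ₄} gives r₂ω₂e^{iθ₂}+r₃ω₃e^{iθ₃}=r₄ω₄e^{iθ₄}.
Eliminating the other unknown: ω₄ = r₂ω₂ sin(θ₂−θ₃) / [r₄ sin(θ₄−θ₃)].
Numerator sine = -0.13744; denominator sine = +0.98163.
Result = 0.0441·1.64·(-0.13744) / (0.1111·(+0.98163)) = -0.091148 rad/s; magnitude 0.091148 rad/s.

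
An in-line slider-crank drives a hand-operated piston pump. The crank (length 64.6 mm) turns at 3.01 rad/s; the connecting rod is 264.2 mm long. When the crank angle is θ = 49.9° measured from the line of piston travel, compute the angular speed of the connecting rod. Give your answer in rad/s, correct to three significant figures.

ω = 3.01 rad/s
The rod makes angle φ with the slider axis where L sinφ = r sinθ; differentiating, L cosφ·φ̇ = r ω cosθ.
L cosφ = √(L² − r² sin²θ) = 0.25954 m.
|ω_rod| = r ω |cosθ| / √(L² − r² sin²θ) = 0.0646·3.01·0.64412/0.25954 = 0.48258 rad/s.

0.483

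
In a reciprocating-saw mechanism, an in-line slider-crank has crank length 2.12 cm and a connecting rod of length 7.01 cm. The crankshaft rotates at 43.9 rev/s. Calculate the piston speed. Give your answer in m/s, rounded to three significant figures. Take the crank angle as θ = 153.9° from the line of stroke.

1.87

ω = 2π·43.9 = 275.8 rad/s
For an in-line slider-crank, x = r cosθ + √(L² − r² sin²θ), so v = −rω sinθ·[1 + r cosθ/√(L² − r² sin²θ)].
With r = 0.0212 m, L = 0.0701 m, θ = 153.9°: √(L² − r² sin²θ) = 0.069477 m.
v = −0.0212·275.8·0.43994·[1 + 0.0212·-0.89803/0.069477] = -1.8677 m/s.
|v| = 1.8677 m/s.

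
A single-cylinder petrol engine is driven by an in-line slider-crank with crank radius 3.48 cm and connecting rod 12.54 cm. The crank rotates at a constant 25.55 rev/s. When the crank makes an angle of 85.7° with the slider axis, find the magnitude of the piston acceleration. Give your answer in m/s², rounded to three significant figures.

189

ω = 2π·25.6 = 160.5 rad/s
x(θ) = r cosθ + √(L² − r² sin²θ); with ω constant, a = ω²·d²x/dθ².
d²x/dθ² = −r cosθ − r²(cos2θ)/√u − r⁴ sin²2θ/(4u^{3/2}),  u = L² − r² sin²θ = 0.0145209 m².
Substituting r = 0.0348 m, L = 0.1254 m, θ = 85.7°: d²x/dθ² = +0.0073229 m.
a = ω²·d²x/dθ² = (160.5)²·(+0.0073229) = +188.72 m/s²;  |a| = 188.72 m/s².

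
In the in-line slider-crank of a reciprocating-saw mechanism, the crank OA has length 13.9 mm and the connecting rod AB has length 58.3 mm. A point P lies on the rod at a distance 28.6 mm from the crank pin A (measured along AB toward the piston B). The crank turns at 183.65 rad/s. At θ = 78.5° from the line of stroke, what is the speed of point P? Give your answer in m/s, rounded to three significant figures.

ω = 183.7 rad/s.  Crank-pin speed |V_A| = rω = 2.5527 m/s, perpendicular to OA.
Rod angle: sinφ = −(r/L) sinθ ⇒ φ = -13.511°; ω_rod = −rω cosθ/√(L²−r²sin²θ) = -8.978 rad/s.
V_P = V_A + ω_rod × AP, with AP = 0.0286 m along the rod.
Components: V_Px = −rω sinθ − a·ω_rod·sinφ = -2.5615 m/s;  V_Py = rω cosθ + a·ω_rod·cosφ = +0.25927 m/s.
|V_P| = √(V_Px² + V_Py²) = 2.5746 m/s.

2.57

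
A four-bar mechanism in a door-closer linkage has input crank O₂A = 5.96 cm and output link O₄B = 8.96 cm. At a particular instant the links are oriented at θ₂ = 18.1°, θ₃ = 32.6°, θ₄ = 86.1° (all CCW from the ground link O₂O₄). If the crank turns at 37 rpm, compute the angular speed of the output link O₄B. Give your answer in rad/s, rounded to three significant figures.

0.803

ω₂ = 3.875 rad/s (from 37 rpm).
Differentiating the loop-closure r₂e^{iθ₂}+r₃e^{iθ₃}=r₁+r₄e^{iθ₄} gives r₂ω₂e^{iθ₂}+r₃ω₃e^{iθ₃}=r₄ω₄e^{iθ₄}.
Eliminating the other unknown: ω₄ = r₂ω₂ sin(θ₂−θ₃) / [r₄ sin(θ₄−θ₃)].
Numerator sine = -0.25038; denominator sine = +0.80386.
Result = 0.0596·3.875·(-0.25038) / (0.0896·(+0.80386)) = -0.80277 rad/s; magnitude 0.80277 rad/s.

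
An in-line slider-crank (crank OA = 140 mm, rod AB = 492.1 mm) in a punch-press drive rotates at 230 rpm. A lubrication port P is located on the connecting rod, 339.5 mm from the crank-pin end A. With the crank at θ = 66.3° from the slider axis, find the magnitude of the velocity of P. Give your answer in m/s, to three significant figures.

3.37

ω = 24.09 rad/s.  Crank-pin speed |V_A| = rω = 3.372 m/s, perpendicular to OA.
Rod angle: sinφ = −(r/L) sinθ ⇒ φ = -15.100°; ω_rod = −rω cosθ/√(L²−r²sin²θ) = -2.8527 rad/s.
V_P = V_A + ω_rod × AP, with AP = 0.3395 m along the rod.
Components: V_Px = −rω sinθ − a·ω_rod·sinφ = -3.3399 m/s;  V_Py = rω cosθ + a·ω_rod·cosφ = +0.4203 m/s.
|V_P| = √(V_Px² + V_Py²) = 3.3662 m/s.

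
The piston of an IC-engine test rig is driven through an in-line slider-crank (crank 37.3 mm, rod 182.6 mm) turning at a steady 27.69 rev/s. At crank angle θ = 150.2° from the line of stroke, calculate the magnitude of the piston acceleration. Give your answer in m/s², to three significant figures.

861

ω = 2π·27.7 = 174 rad/s
x(θ) = r cosθ + √(L² − r² sin²θ); with ω constant, a = ω²·d²x/dθ².
d²x/dθ² = −r cosθ − r²(cos2θ)/√u − r⁴ sin²2θ/(4u^{3/2}),  u = L² − r² sin²θ = 0.0329991 m².
Substituting r = 0.0373 m, L = 0.1826 m, θ = 150.2°: d²x/dθ² = +0.028432 m.
a = ω²·d²x/dθ² = (174)²·(+0.028432) = +860.62 m/s²;  |a| = 860.62 m/s².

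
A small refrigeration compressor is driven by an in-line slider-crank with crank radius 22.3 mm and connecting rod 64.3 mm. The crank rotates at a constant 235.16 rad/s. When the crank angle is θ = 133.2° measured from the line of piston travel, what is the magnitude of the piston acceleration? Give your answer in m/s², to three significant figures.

858

ω = 235.2 rad/s
x(θ) = r cosθ + √(L² − r² sin²θ); with ω constant, a = ω²·d²x/dθ².
d²x/dθ² = −r cosθ − r²(cos2θ)/√u − r⁴ sin²2θ/(4u^{3/2}),  u = L² − r² sin²θ = 0.00387023 m².
Substituting r = 0.0223 m, L = 0.0643 m, θ = 133.2°: d²x/dθ² = +0.015512 m.
a = ω²·d²x/dθ² = (235.2)²·(+0.015512) = +857.79 m/s²;  |a| = 857.79 m/s².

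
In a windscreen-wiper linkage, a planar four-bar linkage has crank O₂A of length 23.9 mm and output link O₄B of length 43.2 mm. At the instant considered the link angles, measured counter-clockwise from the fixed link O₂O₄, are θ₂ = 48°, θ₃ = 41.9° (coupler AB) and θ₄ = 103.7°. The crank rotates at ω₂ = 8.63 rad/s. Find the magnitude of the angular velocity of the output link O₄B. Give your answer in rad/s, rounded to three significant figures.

0.576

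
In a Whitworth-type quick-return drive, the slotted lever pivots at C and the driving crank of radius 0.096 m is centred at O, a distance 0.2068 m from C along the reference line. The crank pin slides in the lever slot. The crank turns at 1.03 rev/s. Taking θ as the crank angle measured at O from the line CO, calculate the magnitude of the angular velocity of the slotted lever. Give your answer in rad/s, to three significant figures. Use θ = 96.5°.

0.950

ω = 6.472 rad/s (from 1.03 rev/s).
Crank pin A relative to C: A = (d + r cosθ, r sinθ); lever angle φ = atan2(r sinθ, d + r cosθ).
Differentiating tanφ: φ̇ = rω(d cosθ + r)/(d² + r² + 2dr cosθ).
d² + r² + 2dr cosθ = |CA|² = 0.0474874 m²;  d cosθ + r = +0.07259 m.
|ω_lever| = |0.096·6.472·+0.07259| / 0.0474874 = 0.94969 rad/s.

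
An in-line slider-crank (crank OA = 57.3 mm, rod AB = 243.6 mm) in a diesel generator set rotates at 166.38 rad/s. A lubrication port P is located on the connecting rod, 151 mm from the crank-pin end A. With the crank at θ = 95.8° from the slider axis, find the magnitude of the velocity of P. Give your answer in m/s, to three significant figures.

9.35

ω = 166.4 rad/s.  Crank-pin speed |V_A| = rω = 9.5336 m/s, perpendicular to OA.
Rod angle: sinφ = −(r/L) sinθ ⇒ φ = -13.534°; ω_rod = −rω cosθ/√(L²−r²sin²θ) = +4.0679 rad/s.
V_P = V_A + ω_rod × AP, with AP = 0.151 m along the rod.
Components: V_Px = −rω sinθ − a·ω_rod·sinφ = -9.341 m/s;  V_Py = rω cosθ + a·ω_rod·cosφ = -0.36623 m/s.
|V_P| = √(V_Px² + V_Py²) = 9.3482 m/s.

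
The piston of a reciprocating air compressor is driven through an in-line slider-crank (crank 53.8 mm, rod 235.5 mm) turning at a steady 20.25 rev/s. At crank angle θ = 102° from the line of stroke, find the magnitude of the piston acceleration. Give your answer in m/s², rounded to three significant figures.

367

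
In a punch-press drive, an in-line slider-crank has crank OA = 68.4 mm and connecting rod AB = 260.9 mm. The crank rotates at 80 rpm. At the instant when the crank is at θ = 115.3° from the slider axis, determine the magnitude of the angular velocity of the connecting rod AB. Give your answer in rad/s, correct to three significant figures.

ω = 8.378 rad/s (converted from 80 rpm).
The rod makes angle φ with the slider axis where L sinφ = r sinθ; differentiating, L cosφ·φ̇ = r ω cosθ.
L cosφ = √(L² − r² sin²θ) = 0.25347 m.
|ω_rod| = r ω |cosθ| / √(L² − r² sin²θ) = 0.0684·8.378·0.42736/0.25347 = 0.96616 rad/s.

0.966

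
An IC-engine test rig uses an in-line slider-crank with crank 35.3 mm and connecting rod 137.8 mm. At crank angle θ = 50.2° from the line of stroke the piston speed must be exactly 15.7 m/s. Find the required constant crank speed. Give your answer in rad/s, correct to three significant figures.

For an in-line slider-crank, |v_piston| = rω|sinθ|·[1 + r cosθ/√(L² − r² sin²θ)].
With r = 0.0353 m, L = 0.1378 m, θ = 50.2°: the bracketed kinematic factor |dx/dθ| = 0.031656 m.
ω = v/|dx/dθ| = 15.7/0.031656 = 495.95 rad/s.

496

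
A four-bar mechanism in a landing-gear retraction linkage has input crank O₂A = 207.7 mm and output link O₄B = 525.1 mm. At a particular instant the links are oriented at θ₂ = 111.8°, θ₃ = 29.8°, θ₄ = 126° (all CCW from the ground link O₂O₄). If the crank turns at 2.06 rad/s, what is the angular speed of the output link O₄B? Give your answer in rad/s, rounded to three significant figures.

ω₂ = 2.06 rad/s
Differentiating the loop-closure r₂e^{iθ₂}+r₃e^{iθ₃}=r₁+r₄e^{iθ₄} gives r₂ω₂e^{iθ₂}+r₃ω₃e^{iθ₃}=r₄ω₄e^{iθ₄}.
Eliminating the other unknown: ω₄ = r₂ω₂ sin(θ₂−θ₃) / [r₄ sin(θ₄−θ₃)].
Numerator sine = +0.99027; denominator sine = +0.99415.
Result = 0.2077·2.06·(+0.99027) / (0.5251·(+0.99415)) = +0.81164 rad/s; magnitude 0.81164 rad/s.

0.812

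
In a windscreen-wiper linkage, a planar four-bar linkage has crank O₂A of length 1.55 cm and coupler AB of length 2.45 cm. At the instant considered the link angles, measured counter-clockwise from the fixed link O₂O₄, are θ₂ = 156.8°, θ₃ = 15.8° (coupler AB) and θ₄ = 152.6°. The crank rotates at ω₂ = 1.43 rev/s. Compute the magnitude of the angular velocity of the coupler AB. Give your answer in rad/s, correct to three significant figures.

0.608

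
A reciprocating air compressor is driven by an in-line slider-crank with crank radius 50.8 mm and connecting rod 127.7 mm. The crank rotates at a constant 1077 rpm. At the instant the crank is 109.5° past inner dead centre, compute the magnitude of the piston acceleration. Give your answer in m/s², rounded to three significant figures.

426

ω = 2π·1077/60 = 112.8 rad/s
x(θ) = r cosθ + √(L² − r² sin²θ); with ω constant, a = ω²·d²x/dθ².
d²x/dθ² = −r cosθ − r²(cos2θ)/√u − r⁴ sin²2θ/(4u^{3/2}),  u = L² − r² sin²θ = 0.0140142 m².
Substituting r = 0.0508 m, L = 0.1277 m, θ = 109.5°: d²x/dθ² = +0.033501 m.
a = ω²·d²x/dθ² = (112.8)²·(+0.033501) = +426.14 m/s²;  |a| = 426.14 m/s².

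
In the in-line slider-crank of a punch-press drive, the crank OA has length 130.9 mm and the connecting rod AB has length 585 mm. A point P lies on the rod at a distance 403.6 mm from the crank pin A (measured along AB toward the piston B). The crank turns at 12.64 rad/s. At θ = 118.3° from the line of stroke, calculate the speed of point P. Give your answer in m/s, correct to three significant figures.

1.37

ω = 12.64 rad/s.  Crank-pin speed |V_A| = rω = 1.6546 m/s, perpendicular to OA.
Rod angle: sinφ = −(r/L) sinθ ⇒ φ = -11.363°; ω_rod = −rω cosθ/√(L²−r²sin²θ) = +1.3677 rad/s.
V_P = V_A + ω_rod × AP, with AP = 0.4036 m along the rod.
Components: V_Px = −rω sinθ − a·ω_rod·sinφ = -1.3481 m/s;  V_Py = rω cosθ + a·ω_rod·cosφ = -0.24324 m/s.
|V_P| = √(V_Px² + V_Py²) = 1.3698 m/s.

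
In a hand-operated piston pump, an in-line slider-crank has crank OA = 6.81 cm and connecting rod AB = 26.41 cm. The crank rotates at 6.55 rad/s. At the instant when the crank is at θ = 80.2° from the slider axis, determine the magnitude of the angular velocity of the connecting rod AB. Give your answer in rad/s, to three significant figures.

ω = 6.55 rad/s
The rod makes angle φ with the slider axis where L sinφ = r sinθ; differentiating, L cosφ·φ̇ = r ω cosθ.
L cosφ = √(L² − r² sin²θ) = 0.25543 m.
|ω_rod| = r ω |cosθ| / √(L² − r² sin²θ) = 0.0681·6.55·0.17021/0.25543 = 0.29723 rad/s.

0.297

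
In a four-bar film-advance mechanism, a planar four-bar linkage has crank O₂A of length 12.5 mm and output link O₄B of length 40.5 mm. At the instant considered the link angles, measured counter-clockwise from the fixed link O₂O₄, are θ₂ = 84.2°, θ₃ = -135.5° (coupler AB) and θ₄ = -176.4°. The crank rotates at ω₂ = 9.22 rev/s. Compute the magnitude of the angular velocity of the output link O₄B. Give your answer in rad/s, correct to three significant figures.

ω₂ = 57.93 rad/s (from 9.22 rev/s).
Differentiating the loop-closure r₂e^{iθ₂}+r₃e^{iθ₃}=r₁+r₄e^{iθ₄} gives r₂ω₂e^{iθ₂}+r₃ω₃e^{iθ₃}=r₄ω₄e^{iθ₄}.
Eliminating the other unknown: ω₄ = r₂ω₂ sin(θ₂−θ₃) / [r₄ sin(θ₄−θ₃)].
Numerator sine = -0.63877; denominator sine = -0.65474.
Result = 0.0125·57.93·(-0.63877) / (0.0405·(-0.65474)) = +17.444 rad/s; magnitude 17.444 rad/s.

17.4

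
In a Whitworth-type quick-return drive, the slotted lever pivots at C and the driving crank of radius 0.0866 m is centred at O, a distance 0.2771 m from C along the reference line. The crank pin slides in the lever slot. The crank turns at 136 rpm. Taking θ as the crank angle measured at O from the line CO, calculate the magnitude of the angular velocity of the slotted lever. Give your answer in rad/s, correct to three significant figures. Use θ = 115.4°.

0.625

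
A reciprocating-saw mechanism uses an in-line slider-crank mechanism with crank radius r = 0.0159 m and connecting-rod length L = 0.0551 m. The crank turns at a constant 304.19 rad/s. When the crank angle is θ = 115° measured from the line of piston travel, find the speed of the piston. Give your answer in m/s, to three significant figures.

3.83

ω = 304.2 rad/s
For an in-line slider-crank, x = r cosθ + √(L² − r² sin²θ), so v = −rω sinθ·[1 + r cosθ/√(L² − r² sin²θ)].
With r = 0.0159 m, L = 0.0551 m, θ = 115°: √(L² − r² sin²θ) = 0.053182 m.
v = −0.0159·304.2·0.90631·[1 + 0.0159·-0.42262/0.053182] = -3.8296 m/s.
|v| = 3.8296 m/s.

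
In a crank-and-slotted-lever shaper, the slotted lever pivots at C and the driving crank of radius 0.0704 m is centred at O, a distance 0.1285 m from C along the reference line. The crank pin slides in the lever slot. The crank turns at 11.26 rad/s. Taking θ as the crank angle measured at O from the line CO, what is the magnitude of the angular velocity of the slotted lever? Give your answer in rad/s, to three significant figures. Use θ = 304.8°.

ω = 11.26 rad/s
Crank pin A relative to C: A = (d + r cosθ, r sinθ); lever angle φ = atan2(r sinθ, d + r cosθ).
Differentiating tanφ: φ̇ = rω(d cosθ + r)/(d² + r² + 2dr cosθ).
d² + r² + 2dr cosθ = |CA|² = 0.0317942 m²;  d cosθ + r = +0.14374 m.
|ω_lever| = |0.0704·11.26·+0.14374| / 0.0317942 = 3.5837 rad/s.

3.58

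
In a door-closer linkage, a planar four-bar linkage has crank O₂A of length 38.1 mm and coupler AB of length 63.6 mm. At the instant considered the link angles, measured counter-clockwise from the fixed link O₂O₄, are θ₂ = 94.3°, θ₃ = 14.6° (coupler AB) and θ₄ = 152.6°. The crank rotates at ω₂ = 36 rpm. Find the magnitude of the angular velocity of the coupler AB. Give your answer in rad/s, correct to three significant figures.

2.87

ω₂ = 3.77 rad/s (from 36 rpm).
Differentiating the loop-closure r₂e^{iθ₂}+r₃e^{iθ₃}=r₁+r₄e^{iθ₄} gives r₂ω₂e^{iθ₂}+r₃ω₃e^{iθ₃}=r₄ω₄e^{iθ₄}.
Eliminating the other unknown: ω₃ = r₂ω₂ sin(θ₄−θ₂) / [r₃ sin(θ₃−θ₄)].
Numerator sine = +0.85081; denominator sine = -0.66913.
Result = 0.0381·3.77·(+0.85081) / (0.0636·(-0.66913)) = -2.8716 rad/s; magnitude 2.8716 rad/s.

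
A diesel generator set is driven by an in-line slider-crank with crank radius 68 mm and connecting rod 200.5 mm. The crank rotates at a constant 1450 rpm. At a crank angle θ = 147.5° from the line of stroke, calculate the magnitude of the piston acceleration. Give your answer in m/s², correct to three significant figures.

1080

ω = 2π·1450/60 = 151.8 rad/s
x(θ) = r cosθ + √(L² − r² sin²θ); with ω constant, a = ω²·d²x/dθ².
d²x/dθ² = −r cosθ − r²(cos2θ)/√u − r⁴ sin²2θ/(4u^{3/2}),  u = L² − r² sin²θ = 0.0388653 m².
Substituting r = 0.068 m, L = 0.2005 m, θ = 147.5°: d²x/dθ² = +0.046865 m.
a = ω²·d²x/dθ² = (151.8)²·(+0.046865) = +1080.5 m/s²;  |a| = 1080.5 m/s².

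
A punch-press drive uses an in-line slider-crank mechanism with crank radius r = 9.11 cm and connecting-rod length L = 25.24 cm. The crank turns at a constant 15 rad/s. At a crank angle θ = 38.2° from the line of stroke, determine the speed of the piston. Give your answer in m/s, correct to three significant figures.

1.09

ω = 15 rad/s
For an in-line slider-crank, x = r cosθ + √(L² − r² sin²θ), so v = −rω sinθ·[1 + r cosθ/√(L² − r² sin²θ)].
With r = 0.0911 m, L = 0.2524 m, θ = 38.2°: √(L² − r² sin²θ) = 0.24603 m.
v = −0.0911·15·0.61841·[1 + 0.0911·0.78586/0.24603] = -1.091 m/s.
|v| = 1.091 m/s.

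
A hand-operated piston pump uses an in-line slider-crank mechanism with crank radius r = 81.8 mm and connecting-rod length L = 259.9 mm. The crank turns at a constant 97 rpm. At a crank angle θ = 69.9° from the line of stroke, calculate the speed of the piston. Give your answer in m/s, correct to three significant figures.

ω = 2π·97/60 = 10.16 rad/s
For an in-line slider-crank, x = r cosθ + √(L² − r² sin²θ), so v = −rω sinθ·[1 + r cosθ/√(L² − r² sin²θ)].
With r = 0.0818 m, L = 0.2599 m, θ = 69.9°: √(L² − r² sin²θ) = 0.24829 m.
v = −0.0818·10.16·0.93909·[1 + 0.0818·0.34366/0.24829] = -0.86865 m/s.
|v| = 0.86865 m/s.

0.869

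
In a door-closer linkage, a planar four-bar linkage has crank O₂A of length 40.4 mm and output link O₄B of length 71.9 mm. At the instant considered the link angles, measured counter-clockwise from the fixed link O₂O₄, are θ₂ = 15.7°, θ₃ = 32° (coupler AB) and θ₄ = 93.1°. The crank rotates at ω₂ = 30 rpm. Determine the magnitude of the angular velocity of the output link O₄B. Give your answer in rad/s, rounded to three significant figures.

0.566

ω₂ = 3.142 rad/s (from 30 rpm).
Differentiating the loop-closure r₂e^{iθ₂}+r₃e^{iθ₃}=r₁+r₄e^{iθ₄} gives r₂ω₂e^{iθ₂}+r₃ω₃e^{iθ₃}=r₄ω₄e^{iθ₄}.
Eliminating the other unknown: ω₄ = r₂ω₂ sin(θ₂−θ₃) / [r₄ sin(θ₄−θ₃)].
Numerator sine = -0.28067; denominator sine = +0.87546.
Result = 0.0404·3.142·(-0.28067) / (0.0719·(+0.87546)) = -0.56592 rad/s; magnitude 0.56592 rad/s.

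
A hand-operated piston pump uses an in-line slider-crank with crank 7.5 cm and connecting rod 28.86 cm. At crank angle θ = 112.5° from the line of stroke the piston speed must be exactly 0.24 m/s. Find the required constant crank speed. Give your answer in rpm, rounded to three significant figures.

For an in-line slider-crank, |v_piston| = rω|sinθ|·[1 + r cosθ/√(L² − r² sin²θ)].
With r = 0.075 m, L = 0.2886 m, θ = 112.5°: the bracketed kinematic factor |dx/dθ| = 0.062192 m.
ω = v/|dx/dθ| = 0.24/0.062192 = 3.859 rad/s.
N = 60ω/(2π) = 36.851 rpm.

36.9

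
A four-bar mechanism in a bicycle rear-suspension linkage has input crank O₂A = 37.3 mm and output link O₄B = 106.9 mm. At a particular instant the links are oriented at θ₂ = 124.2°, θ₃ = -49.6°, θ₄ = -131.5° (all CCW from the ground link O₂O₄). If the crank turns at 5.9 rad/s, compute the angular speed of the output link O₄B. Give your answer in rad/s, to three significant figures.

ω₂ = 5.9 rad/s
Differentiating the loop-closure r₂e^{iθ₂}+r₃e^{iθ₃}=r₁+r₄e^{iθ₄} gives r₂ω₂e^{iθ₂}+r₃ω₃e^{iθ₃}=r₄ω₄e^{iθ₄}.
Eliminating the other unknown: ω₄ = r₂ω₂ sin(θ₂−θ₃) / [r₄ sin(θ₄−θ₃)].
Numerator sine = +0.10800; denominator sine = -0.99002.
Result = 0.0373·5.9·(+0.10800) / (0.1069·(-0.99002)) = -0.22457 rad/s; magnitude 0.22457 rad/s.

0.225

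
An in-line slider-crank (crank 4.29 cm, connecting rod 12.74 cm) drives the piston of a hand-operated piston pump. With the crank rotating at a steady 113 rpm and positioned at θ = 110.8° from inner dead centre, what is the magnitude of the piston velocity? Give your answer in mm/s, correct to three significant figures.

415

ω = 2π·113/60 = 11.83 rad/s
For an in-line slider-crank, x = r cosθ + √(L² − r² sin²θ), so v = −rω sinθ·[1 + r cosθ/√(L² − r² sin²θ)].
With r = 0.0429 m, L = 0.1274 m, θ = 110.8°: √(L² − r² sin²θ) = 0.12092 m.
v = −0.0429·11.83·0.93483·[1 + 0.0429·-0.35511/0.12092] = -0.41478 m/s.
|v| = 0.41478 m/s = 414.78 mm/s.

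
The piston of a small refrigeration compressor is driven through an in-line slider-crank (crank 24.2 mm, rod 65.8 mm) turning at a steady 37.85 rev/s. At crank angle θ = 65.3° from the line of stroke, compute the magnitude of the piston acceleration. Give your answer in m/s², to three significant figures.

236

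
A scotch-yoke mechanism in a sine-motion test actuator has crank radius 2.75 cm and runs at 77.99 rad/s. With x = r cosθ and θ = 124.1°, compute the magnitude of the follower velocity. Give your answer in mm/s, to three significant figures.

ω = 77.99 rad/s
x = r cosθ ⇒ ẋ = −rω sinθ.
|v| = rω|sinθ| = 0.0275·77.99·|sin 124.1°| = 1.776 m/s = 1776 mm/s.

1780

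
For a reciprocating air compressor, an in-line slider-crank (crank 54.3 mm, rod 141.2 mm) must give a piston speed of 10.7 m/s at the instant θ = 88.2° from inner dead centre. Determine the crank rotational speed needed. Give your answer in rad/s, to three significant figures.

For an in-line slider-crank, |v_piston| = rω|sinθ|·[1 + r cosθ/√(L² − r² sin²θ)].
With r = 0.0543 m, L = 0.1412 m, θ = 88.2°: the bracketed kinematic factor |dx/dθ| = 0.054983 m.
ω = v/|dx/dθ| = 10.7/0.054983 = 194.6 rad/s.

195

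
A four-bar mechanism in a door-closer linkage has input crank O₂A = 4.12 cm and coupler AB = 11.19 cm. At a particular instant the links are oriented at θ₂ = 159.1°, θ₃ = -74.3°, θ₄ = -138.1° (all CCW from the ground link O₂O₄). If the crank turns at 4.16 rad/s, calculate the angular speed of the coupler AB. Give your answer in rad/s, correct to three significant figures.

ω₂ = 4.16 rad/s
Differentiating the loop-closure r₂e^{iθ₂}+r₃e^{iθ₃}=r₁+r₄e^{iθ₄} gives r₂ω₂e^{iθ₂}+r₃ω₃e^{iθ₃}=r₄ω₄e^{iθ₄}.
Eliminating the other unknown: ω₃ = r₂ω₂ sin(θ₄−θ₂) / [r₃ sin(θ₃−θ₄)].
Numerator sine = +0.88942; denominator sine = +0.89726.
Result = 0.0412·4.16·(+0.88942) / (0.1119·(+0.89726)) = +1.5183 rad/s; magnitude 1.5183 rad/s.

1.52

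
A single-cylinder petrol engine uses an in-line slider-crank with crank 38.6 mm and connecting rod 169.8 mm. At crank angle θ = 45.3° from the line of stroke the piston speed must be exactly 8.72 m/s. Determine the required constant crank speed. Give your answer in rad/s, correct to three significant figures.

For an in-line slider-crank, |v_piston| = rω|sinθ|·[1 + r cosθ/√(L² − r² sin²θ)].
With r = 0.0386 m, L = 0.1698 m, θ = 45.3°: the bracketed kinematic factor |dx/dθ| = 0.031882 m.
ω = v/|dx/dθ| = 8.72/0.031882 = 273.5 rad/s.

274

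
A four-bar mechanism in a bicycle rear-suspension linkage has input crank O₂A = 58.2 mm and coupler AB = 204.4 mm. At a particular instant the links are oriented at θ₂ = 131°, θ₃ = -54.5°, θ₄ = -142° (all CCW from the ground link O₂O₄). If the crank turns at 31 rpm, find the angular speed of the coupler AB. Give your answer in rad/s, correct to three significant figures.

ω₂ = 3.246 rad/s (from 31 rpm).
Differentiating the loop-closure r₂e^{iθ₂}+r₃e^{iθ₃}=r₁+r₄e^{iθ₄} gives r₂ω₂e^{iθ₂}+r₃ω₃e^{iθ₃}=r₄ω₄e^{iθ₄}.
Eliminating the other unknown: ω₃ = r₂ω₂ sin(θ₄−θ₂) / [r₃ sin(θ₃−θ₄)].
Numerator sine = +0.99863; denominator sine = +0.99905.
Result = 0.0582·3.246·(+0.99863) / (0.2044·(+0.99905)) = +0.92395 rad/s; magnitude 0.92395 rad/s.

0.924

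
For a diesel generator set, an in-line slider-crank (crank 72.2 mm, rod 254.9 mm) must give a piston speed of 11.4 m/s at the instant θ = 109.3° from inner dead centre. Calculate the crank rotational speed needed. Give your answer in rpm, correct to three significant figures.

1770

For an in-line slider-crank, |v_piston| = rω|sinθ|·[1 + r cosθ/√(L² − r² sin²θ)].
With r = 0.0722 m, L = 0.2549 m, θ = 109.3°: the bracketed kinematic factor |dx/dθ| = 0.061522 m.
ω = v/|dx/dθ| = 11.4/0.061522 = 185.3 rad/s.
N = 60ω/(2π) = 1769.5 rpm.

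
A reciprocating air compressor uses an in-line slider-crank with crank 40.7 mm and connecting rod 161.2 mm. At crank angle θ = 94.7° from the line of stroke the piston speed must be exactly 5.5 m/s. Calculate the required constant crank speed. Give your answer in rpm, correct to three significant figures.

For an in-line slider-crank, |v_piston| = rω|sinθ|·[1 + r cosθ/√(L² − r² sin²θ)].
With r = 0.0407 m, L = 0.1612 m, θ = 94.7°: the bracketed kinematic factor |dx/dθ| = 0.039696 m.
ω = v/|dx/dθ| = 5.5/0.039696 = 138.55 rad/s.
N = 60ω/(2π) = 1323.1 rpm.

1320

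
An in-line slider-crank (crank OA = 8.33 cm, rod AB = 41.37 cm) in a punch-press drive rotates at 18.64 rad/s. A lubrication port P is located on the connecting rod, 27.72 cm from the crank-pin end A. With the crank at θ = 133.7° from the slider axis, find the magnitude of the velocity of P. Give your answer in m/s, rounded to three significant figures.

ω = 18.64 rad/s.  Crank-pin speed |V_A| = rω = 1.5527 m/s, perpendicular to OA.
Rod angle: sinφ = −(r/L) sinθ ⇒ φ = -8.370°; ω_rod = −rω cosθ/√(L²−r²sin²θ) = +2.621 rad/s.
V_P = V_A + ω_rod × AP, with AP = 0.2772 m along the rod.
Components: V_Px = −rω sinθ − a·ω_rod·sinφ = -1.0168 m/s;  V_Py = rω cosθ + a·ω_rod·cosφ = -0.35395 m/s.
|V_P| = √(V_Px² + V_Py²) = 1.0766 m/s.

1.08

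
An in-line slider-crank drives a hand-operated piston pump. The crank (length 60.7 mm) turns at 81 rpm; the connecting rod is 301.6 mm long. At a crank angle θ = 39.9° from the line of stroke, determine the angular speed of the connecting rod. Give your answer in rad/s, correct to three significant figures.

1.32

ω = 8.482 rad/s (converted from 81 rpm).
The rod makes angle φ with the slider axis where L sinφ = r sinθ; differentiating, L cosφ·φ̇ = r ω cosθ.
L cosφ = √(L² − r² sin²θ) = 0.29908 m.
|ω_rod| = r ω |cosθ| / √(L² − r² sin²θ) = 0.0607·8.482·0.76717/0.29908 = 1.3207 rad/s.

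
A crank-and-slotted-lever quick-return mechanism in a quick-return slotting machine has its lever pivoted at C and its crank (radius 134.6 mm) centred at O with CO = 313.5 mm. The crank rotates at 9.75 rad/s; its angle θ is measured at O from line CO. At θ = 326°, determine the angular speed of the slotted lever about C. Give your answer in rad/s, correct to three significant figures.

2.78

ω = 9.75 rad/s
Crank pin A relative to C: A = (d + r cosθ, r sinθ); lever angle φ = atan2(r sinθ, d + r cosθ).
Differentiating tanφ: φ̇ = rω(d cosθ + r)/(d² + r² + 2dr cosθ).
d² + r² + 2dr cosθ = |CA|² = 0.186365 m²;  d cosθ + r = +0.3945 m.
|ω_lever| = |0.1346·9.75·+0.3945| / 0.186365 = 2.778 rad/s.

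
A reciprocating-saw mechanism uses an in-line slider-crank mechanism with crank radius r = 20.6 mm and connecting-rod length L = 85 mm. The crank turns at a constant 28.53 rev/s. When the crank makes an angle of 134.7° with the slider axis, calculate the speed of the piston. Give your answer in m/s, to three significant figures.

ω = 2π·28.5 = 179.3 rad/s
For an in-line slider-crank, x = r cosθ + √(L² − r² sin²θ), so v = −rω sinθ·[1 + r cosθ/√(L² − r² sin²θ)].
With r = 0.0206 m, L = 0.085 m, θ = 134.7°: √(L² − r² sin²θ) = 0.083729 m.
v = −0.0206·179.3·0.71080·[1 + 0.0206·-0.70339/0.083729] = -2.1706 m/s.
|v| = 2.1706 m/s.

2.17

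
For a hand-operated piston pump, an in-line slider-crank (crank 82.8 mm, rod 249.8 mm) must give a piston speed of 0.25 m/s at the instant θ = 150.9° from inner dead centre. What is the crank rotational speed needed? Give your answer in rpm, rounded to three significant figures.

For an in-line slider-crank, |v_piston| = rω|sinθ|·[1 + r cosθ/√(L² − r² sin²θ)].
With r = 0.0828 m, L = 0.2498 m, θ = 150.9°: the bracketed kinematic factor |dx/dθ| = 0.028451 m.
ω = v/|dx/dθ| = 0.25/0.028451 = 8.787 rad/s.
N = 60ω/(2π) = 83.909 rpm.

83.9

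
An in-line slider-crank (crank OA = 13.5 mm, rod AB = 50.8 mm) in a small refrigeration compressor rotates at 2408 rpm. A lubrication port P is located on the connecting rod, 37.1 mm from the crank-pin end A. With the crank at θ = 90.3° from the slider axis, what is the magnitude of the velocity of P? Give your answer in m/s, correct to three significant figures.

ω = 252.2 rad/s.  Crank-pin speed |V_A| = rω = 3.4042 m/s, perpendicular to OA.
Rod angle: sinφ = −(r/L) sinθ ⇒ φ = -15.411°; ω_rod = −rω cosθ/√(L²−r²sin²θ) = +0.36396 rad/s.
V_P = V_A + ω_rod × AP, with AP = 0.0371 m along the rod.
Components: V_Px = −rω sinθ − a·ω_rod·sinφ = -3.4006 m/s;  V_Py = rω cosθ + a·ω_rod·cosφ = -0.004807 m/s.
|V_P| = √(V_Px² + V_Py²) = 3.4006 m/s.

3.40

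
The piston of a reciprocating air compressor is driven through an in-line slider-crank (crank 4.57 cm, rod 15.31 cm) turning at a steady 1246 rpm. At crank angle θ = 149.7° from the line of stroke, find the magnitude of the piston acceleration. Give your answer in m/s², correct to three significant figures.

552

ω = 2π·1246/60 = 130.5 rad/s
x(θ) = r cosθ + √(L² − r² sin²θ); with ω constant, a = ω²·d²x/dθ².
d²x/dθ² = −r cosθ − r²(cos2θ)/√u − r⁴ sin²2θ/(4u^{3/2}),  u = L² − r² sin²θ = 0.022908 m².
Substituting r = 0.0457 m, L = 0.1531 m, θ = 149.7°: d²x/dθ² = +0.032445 m.
a = ω²·d²x/dθ² = (130.5)²·(+0.032445) = +552.38 m/s²;  |a| = 552.38 m/s².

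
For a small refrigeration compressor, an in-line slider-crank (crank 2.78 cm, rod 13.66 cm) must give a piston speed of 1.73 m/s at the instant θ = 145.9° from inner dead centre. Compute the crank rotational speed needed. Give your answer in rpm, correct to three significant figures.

For an in-line slider-crank, |v_piston| = rω|sinθ|·[1 + r cosθ/√(L² − r² sin²θ)].
With r = 0.0278 m, L = 0.1366 m, θ = 145.9°: the bracketed kinematic factor |dx/dθ| = 0.012942 m.
ω = v/|dx/dθ| = 1.73/0.012942 = 133.67 rad/s.
N = 60ω/(2π) = 1276.5 rpm.

1280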